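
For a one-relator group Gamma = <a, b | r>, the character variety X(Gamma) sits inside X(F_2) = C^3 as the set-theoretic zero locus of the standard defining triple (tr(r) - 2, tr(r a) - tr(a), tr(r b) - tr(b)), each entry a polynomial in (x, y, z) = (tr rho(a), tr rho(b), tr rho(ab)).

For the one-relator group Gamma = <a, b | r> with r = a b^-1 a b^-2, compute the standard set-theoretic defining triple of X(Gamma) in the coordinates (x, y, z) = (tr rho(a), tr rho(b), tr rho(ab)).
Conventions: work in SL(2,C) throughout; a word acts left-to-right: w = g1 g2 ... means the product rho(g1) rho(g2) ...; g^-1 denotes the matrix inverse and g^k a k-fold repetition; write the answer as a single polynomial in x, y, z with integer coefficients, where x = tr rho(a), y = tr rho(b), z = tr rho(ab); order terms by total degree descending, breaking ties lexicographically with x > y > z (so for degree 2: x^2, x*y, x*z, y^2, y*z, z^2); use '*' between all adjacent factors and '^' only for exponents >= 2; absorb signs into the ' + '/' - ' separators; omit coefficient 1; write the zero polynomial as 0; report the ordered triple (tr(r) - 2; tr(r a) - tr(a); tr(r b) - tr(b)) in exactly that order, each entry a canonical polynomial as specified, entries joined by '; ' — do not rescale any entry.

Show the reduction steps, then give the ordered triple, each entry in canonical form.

tr(a^2) = tr(a)*tr(a) - tr(1)   [square of a] = x^2 - 2
tr(a^2 b) = tr(a)*tr(b a) - tr(b)   [square of a] = x*z - y
tr(a b^-1 a) = tr(a^2)*tr(b) - tr(a^2 b)   [inverse elimination on b] = x^2*y - x*z - y
tr(a b a b) = tr(b a)*tr(b a) - tr(1)   [split at a repeated b] = z^2 - 2
use: tr(a b^-1 a b) = tr(a b a)*tr(b) - tr(a b a b)   [inverse elimination on b] = x*y*z - y^2 - z^2 + 2
tr(b^-1 a b^-1 a) = tr(a b^-1 a)*tr(b) - tr(a b^-1 a b)   [inverse elimination on b] = x^2*y^2 - 2*x*y*z + z^2 - 2
tr(a b^-1 a b^-2) = tr(b^-1 a b^-1 a)*tr(b) - tr(b^-1 a b^-1 a b)   [inverse elimination on b] = x^2*y^3 - 2*x*y^2*z - x^2*y + y*z^2 + x*z - y
use: tr(a^3) = tr(a)*tr(a^2) - tr(a)  (reduce the a square) = x^3 - 3*x
apply: tr(a^3 b) = tr(a)*tr(b a^2) - tr(b a)  (reduce the a square) = x^2*z - x*y - z
tr(a^3 b^-1) = tr(a^3)*tr(b) - tr(a^3 b)  (eliminate b^-1) = x^3*y - x^2*z - 2*x*y + z
tr(a b^-2 a^2) = tr(a^3 b^-1)*tr(b) - tr(a^3)  (eliminate b^-1) = x^3*y^2 - x^2*y*z - x^3 - 2*x*y^2 + y*z + 3*x
apply: tr(b a b) = tr(b)*tr(a b) - tr(a)  (reduce the b square) = y*z - x
apply: tr(a^2 b a b) = tr(a)*tr(b a b a) - tr(b a b)  (reduce the a square) = x*z^2 - y*z - x
apply: tr(a^2 b a b^-1) = tr(a^2 b a)*tr(b) - tr(a^2 b a b)  (eliminate b^-1) = x^2*y*z - x*y^2 - x*z^2 + x
apply: tr(a b^-2 a^2 b) = tr(a^2 b a b^-1)*tr(b) - tr(a^2 b a)  (eliminate b^-1) = x^2*y^2*z - x*y^3 - x*y*z^2 - x^2*z + 2*x*y + z
tr(a b^-1 a b^-2 a) = tr(a b^-2 a^2)*tr(b) - tr(a b^-2 a^2 b)  (eliminate b^-1) = x^3*y^3 - 2*x^2*y^2*z - x^3*y - x*y^3 + x*y*z^2 + x^2*z + y^2*z + x*y - z
assemble the triple (tr(r) - 2; tr(r a) - x; tr(r b) - y)

x^2*y^3 - 2*x*y^2*z - x^2*y + y*z^2 + x*z - y - 2; x^3*y^3 - 2*x^2*y^2*z - x^3*y - x*y^3 + x*y*z^2 + x^2*z + y^2*z + x*y - x - z; x^2*y^2 - 2*x*y*z + z^2 - y - 2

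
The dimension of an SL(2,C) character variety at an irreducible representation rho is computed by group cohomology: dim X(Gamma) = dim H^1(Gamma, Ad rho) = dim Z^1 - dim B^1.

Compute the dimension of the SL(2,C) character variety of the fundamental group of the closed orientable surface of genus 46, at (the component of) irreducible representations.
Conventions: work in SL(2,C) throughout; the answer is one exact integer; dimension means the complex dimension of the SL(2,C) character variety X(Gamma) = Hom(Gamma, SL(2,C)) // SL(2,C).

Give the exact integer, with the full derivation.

270

The genus-46 surface group: 2g = 92 generators, one relator prod [a_i, b_i].
Before the relator condition, cocycle space has dim 3*92 = 276.
H^2 = coker(d_2) is dual to H^0 = 0 at irreducible rho (Poincare duality), so d_2 is onto: dim Z^1 = 273.
As always at irreducible rho, dim B^1 = 3.
dim H^1 = 273 - 3 = 270 = dim X.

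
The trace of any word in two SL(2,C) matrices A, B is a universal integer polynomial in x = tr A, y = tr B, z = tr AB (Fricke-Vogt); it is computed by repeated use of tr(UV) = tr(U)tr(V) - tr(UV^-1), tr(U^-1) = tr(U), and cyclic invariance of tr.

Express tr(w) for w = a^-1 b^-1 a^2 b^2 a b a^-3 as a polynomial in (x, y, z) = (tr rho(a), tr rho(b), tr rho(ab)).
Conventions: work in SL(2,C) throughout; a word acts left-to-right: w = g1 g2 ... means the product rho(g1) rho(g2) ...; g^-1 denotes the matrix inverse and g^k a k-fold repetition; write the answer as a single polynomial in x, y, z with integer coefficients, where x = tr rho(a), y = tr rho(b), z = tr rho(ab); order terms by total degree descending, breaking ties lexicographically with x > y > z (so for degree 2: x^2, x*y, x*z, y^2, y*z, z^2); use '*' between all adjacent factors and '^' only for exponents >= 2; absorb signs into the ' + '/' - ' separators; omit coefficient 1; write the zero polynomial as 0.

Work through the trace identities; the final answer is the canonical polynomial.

-x^5*y^2*z^2 + 2*x^6*y*z + x^4*y^3*z + x^4*y*z^3 - x^7 - x^5*y^2 - x^5*z^2 + 2*x^3*y^2*z^2 - 9*x^4*y*z - 2*x^2*y^3*z - 2*x^2*y*z^3 + 7*x^5 + 3*x^3*y^2 + 3*x^3*z^2 + 10*x^2*y*z - 14*x^3 - x*y^2 - 2*x*z^2 - y*z + 7*x

trace(a b^2) = trace(b) trace(a b) - trace(a)  (reduce the b square) = y*z - x
trace(b^2 a b) = trace(b) trace(a b^2) - trace(a b)  (reduce the b square) = y^2*z - x*y - z
trace(a b a b) = trace(b a) trace(b a) - trace(1)  (split on b) = z^2 - 2
reduce: trace(a b a) = trace(a) trace(b a) - trace(b)  (reduce the a square) = x*z - y
reduce: trace(b a b^2 a) = trace(b) trace(a b a b) - trace(a b a)  (reduce the b square) = y*z^2 - x*z - y
trace(a b^2 a^2 b) = trace(a) trace(b a b^2 a) - trace(b a b^2)  (reduce the a square) = x*y*z^2 - x^2*z - y^2*z + z
reduce: trace(a^2) = trace(a) trace(a) - trace(1)  (reduce the a square) = x^2 - 2
trace(b^2 a^2) = trace(b) trace(a^2 b) - trace(a^2)  (reduce the b square) = x*y*z - x^2 - y^2 + 2
trace(a b^2 a^2) = trace(a) trace(b^2 a^2) - trace(b^2 a)  (reduce the a square) = x^2*y*z - x^3 - x*y^2 - y*z + 3*x
trace(b a^2 b^2 a b) = trace(b) trace(a b^2 a^2 b) - trace(a b^2 a^2)  (reduce the b square) = x*y^2*z^2 - 2*x^2*y*z - y^3*z + x^3 + x*y^2 + 2*y*z - 3*x
so trace(b a b a b a) = trace(b a) trace(b a b a) - trace(b^-1 a^-1)  (split on b) = z^3 - 3*z
trace(a b a b a^2 b) = trace(a) trace(b a b a b a) - trace(b a b a b)  (reduce the a square) = x*z^3 - y*z^2 - 2*x*z + y
trace(a b a b a) = trace(a) trace(b a b a) - trace(b a b)  (reduce the a square) = x*z^2 - y*z - x
so trace(a b a b a^2) = trace(a) trace(a b a b a) - trace(a b a b)  (reduce the a square) = x^2*z^2 - x*y*z - x^2 - z^2 + 2
trace(b a^2 b^2 a b a) = trace(b) trace(a b a b a^2 b) - trace(a b a b a^2)  (reduce the b square) = x*y*z^3 - x^2*z^2 - y^2*z^2 - x*y*z + x^2 + y^2 + z^2 - 2
so trace(a^-1 b a^2 b^2 a b) = trace(b a^2 b^2 a b) trace(a) - trace(b a^2 b^2 a b a)  (eliminate a^-1) = x^2*y^2*z^2 - 2*x^3*y*z - x*y^3*z - x*y*z^3 + x^4 + x^2*y^2 + x^2*z^2 + y^2*z^2 + 3*x*y*z - 4*x^2 - y^2 - z^2 + 2
trace(a^2 b^2 a b a^-2 b) = trace(a^-1 b a^2 b^2 a b) trace(a) - trace(a^-1 b a^2 b^2 a b a)  (eliminate a^-1) = x^3*y^2*z^2 - 2*x^4*y*z - x^2*y^3*z - x^2*y*z^3 + x^5 + x^3*y^2 + x^3*z^2 + 5*x^2*y*z + y^3*z - 5*x^3 - 2*x*y^2 - x*z^2 - 2*y*z + 5*x
trace(a^-2 b^-1 a^2 b^2 a b) = trace(a^2 b^2 a b a^-2) trace(b) - trace(a^2 b^2 a b a^-2 b)  (eliminate b^-1) = -x^3*y^2*z^2 + 2*x^4*y*z + x^2*y^3*z + x^2*y*z^3 - x^5 - x^3*y^2 - x^3*z^2 - 5*x^2*y*z + 5*x^3 + x*y^2 + x*z^2 + y*z - 5*x
reduce: trace(b^2 a b a^2) = trace(a) trace(b^2 a b a) - trace(b^2 a b)  (reduce the a square) = x*y*z^2 - x^2*z - y^2*z + z
trace(a^2 b^2 a b a) = trace(a) trace(b^2 a b a^2) - trace(b^2 a b a)  (reduce the a square) = x^2*y*z^2 - x^3*z - x*y^2*z - y*z^2 + 2*x*z + y
reduce: trace(b^-1 a^2 b^2 a b a) = trace(a^2 b^2 a b a) trace(b) - trace(a^2 b^2 a b a b)  (eliminate b^-1) = x^2*y^2*z^2 - x^3*y*z - x*y^3*z - x*y*z^3 + x^2*z^2 + 3*x*y*z - x^2 - z^2 + 2
reduce: trace(a^-1 b^-1 a^2 b^2 a b) = trace(b^-1 a^2 b^2 a b) trace(a) - trace(b^-1 a^2 b^2 a b a)  (eliminate a^-1) = -x^2*y^2*z^2 + 2*x^3*y*z + x*y^3*z + x*y*z^3 - x^4 - x^2*y^2 - x^2*z^2 - 4*x*y*z + 4*x^2 + z^2 - 2
so trace(a^-1 b^-1 a^2 b^2 a b a^-2) = trace(a^-2 b^-1 a^2 b^2 a b) trace(a) - trace(a^-2 b^-1 a^2 b^2 a b a)  (eliminate a^-1) = -x^4*y^2*z^2 + 2*x^5*y*z + x^3*y^3*z + x^3*y*z^3 - x^6 - x^4*y^2 - x^4*z^2 + x^2*y^2*z^2 - 7*x^3*y*z - x*y^3*z - x*y*z^3 + 6*x^4 + 2*x^2*y^2 + 2*x^2*z^2 + 5*x*y*z - 9*x^2 - z^2 + 2
trace(a^-1 b^-1 a^2 b^2 a b a^-3) = trace(a^-1 b^-1 a^2 b^2 a b a^-2) trace(a) - trace(a^-1 b^-1 a^2 b^2 a b a^-1)  (eliminate a^-1) = -x^5*y^2*z^2 + 2*x^6*y*z + x^4*y^3*z + x^4*y*z^3 - x^7 - x^5*y^2 - x^5*z^2 + 2*x^3*y^2*z^2 - 9*x^4*y*z - 2*x^2*y^3*z - 2*x^2*y*z^3 + 7*x^5 + 3*x^3*y^2 + 3*x^3*z^2 + 10*x^2*y*z - 14*x^3 - x*y^2 - 2*x*z^2 - y*z + 7*x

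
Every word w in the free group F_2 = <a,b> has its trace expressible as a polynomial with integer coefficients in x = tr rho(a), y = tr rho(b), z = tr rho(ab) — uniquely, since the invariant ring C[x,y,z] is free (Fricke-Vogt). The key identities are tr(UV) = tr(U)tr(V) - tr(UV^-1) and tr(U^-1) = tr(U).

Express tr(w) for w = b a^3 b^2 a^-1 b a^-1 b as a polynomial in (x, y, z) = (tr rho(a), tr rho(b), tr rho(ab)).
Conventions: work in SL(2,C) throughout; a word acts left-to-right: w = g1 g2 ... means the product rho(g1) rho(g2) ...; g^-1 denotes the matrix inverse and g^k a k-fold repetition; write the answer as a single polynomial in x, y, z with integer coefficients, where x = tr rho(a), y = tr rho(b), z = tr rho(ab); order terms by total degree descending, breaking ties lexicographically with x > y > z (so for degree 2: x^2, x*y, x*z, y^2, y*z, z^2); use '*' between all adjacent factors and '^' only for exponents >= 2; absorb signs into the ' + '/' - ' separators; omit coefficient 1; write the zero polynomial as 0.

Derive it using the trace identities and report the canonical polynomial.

x^4*y^4*z - x^5*y^3 - x^3*y^5 - 2*x^3*y^3*z^2 + x^4*y^2*z + x^2*y^4*z + x^2*y^2*z^3 + 4*x^3*y^3 + x*y^3*z^2 - 7*x^2*y^2*z - y^2*z^3 + 2*x^3*y + x*y^3 + 2*x*y*z^2 + y^2*z - 6*x*y + z

trace(b^2 a) = trace(b) trace(a b) - trace(a)  (reduce the b square) = y*z - x
reduce: trace(b^2) = trace(b) trace(b) - trace(1)  (reduce the b square) = y^2 - 2
reduce: trace(b a^2 b) = trace(a) trace(b^2 a) - trace(b^2)  (reduce the a square) = x*y*z - x^2 - y^2 + 2
so trace(b a^2) = trace(a) trace(b a) - trace(b)  (reduce the a square) = x*z - y
trace(a^2 b^3) = trace(b) trace(b a^2 b) - trace(b a^2)  (reduce the b square) = x*y^2*z - x^2*y - y^3 - x*z + 3*y
trace(a^2 b^4) = trace(b) trace(a^2 b^3) - trace(a^2 b^2)  (reduce the b square) = x*y^3*z - x^2*y^2 - y^4 - 2*x*y*z + x^2 + 4*y^2 - 2
trace(b^5 a^2) = trace(b) trace(a^2 b^4) - trace(a^2 b^3)  (reduce the b square) = x*y^4*z - x^2*y^3 - y^5 - 3*x*y^2*z + 2*x^2*y + 5*y^3 + x*z - 5*y
reduce: trace(a b^3) = trace(b) trace(b a b) - trace(b a)  (reduce the b square) = y^2*z - x*y - z
trace(b^2 a b^2) = trace(b) trace(a b^3) - trace(a b^2)  (reduce the b square) = y^3*z - x*y^2 - 2*y*z + x
so trace(b^5 a) = trace(b) trace(b^2 a b^2) - trace(b^2 a b)  (reduce the b square) = y^4*z - x*y^3 - 3*y^2*z + 2*x*y + z
trace(b^2 a^3 b^3) = trace(a) trace(b^5 a^2) - trace(b^5 a)  (reduce the a square) = x^2*y^4*z - x^3*y^3 - x*y^5 - 3*x^2*y^2*z - y^4*z + 2*x^3*y + 6*x*y^3 + x^2*z + 3*y^2*z - 7*x*y - z
reduce: trace(b a b a) = trace(b a) trace(b a) - trace(1)  (split on b) = z^2 - 2
trace(a b a b a) = trace(a) trace(b a b a) - trace(b a b)  (reduce the a square) = x*z^2 - y*z - x
reduce: trace(a^3 b a b) = trace(a) trace(a b a b a) - trace(a b a b)  (reduce the a square) = x^2*z^2 - x*y*z - x^2 - z^2 + 2
so trace(a b a^2) = trace(a) trace(a b a) - trace(a b)  (reduce the a square) = x^2*z - x*y - z
trace(a^3 b a) = trace(a) trace(a b a^2) - trace(a b a)  (reduce the a square) = x^3*z - x^2*y - 2*x*z + y
reduce: trace(a b^2 a^3 b) = trace(b) trace(a^3 b a b) - trace(a^3 b a)  (reduce the b square) = x^2*y*z^2 - x^3*z - x*y^2*z - y*z^2 + 2*x*z + y
so trace(b^2 a^3) = trace(a) trace(a b^2 a) - trace(a b^2)  (reduce the a square) = x^2*y*z - x^3 - x*y^2 - y*z + 3*x
trace(a b^2 a^3) = trace(a) trace(b^2 a^3) - trace(b^2 a^2)  (reduce the a square) = x^3*y*z - x^4 - x^2*y^2 - 2*x*y*z + 4*x^2 + y^2 - 2
so trace(a b^2 a^3 b^2) = trace(b) trace(a b^2 a^3 b) - trace(a b^2 a^3)  (reduce the b square) = x^2*y^2*z^2 - 2*x^3*y*z - x*y^3*z + x^4 + x^2*y^2 - y^2*z^2 + 4*x*y*z - 4*x^2 + 2
trace(b^2 a^3 b^3 a) = trace(b) trace(a b^2 a^3 b^2) - trace(a b^2 a^3 b)  (reduce the b square) = x^2*y^3*z^2 - 2*x^3*y^2*z - x*y^4*z + x^4*y + x^2*y^3 - x^2*y*z^2 - y^3*z^2 + x^3*z + 5*x*y^2*z - 4*x^2*y + y*z^2 - 2*x*z + y
trace(b a^-1 b^2 a^3 b^2) = trace(b^2 a^3 b^3) trace(a) - trace(b^2 a^3 b^3 a)  (eliminate a^-1) = x^3*y^4*z - x^4*y^3 - x^2*y^5 - x^2*y^3*z^2 - x^3*y^2*z + x^4*y + 5*x^2*y^3 + x^2*y*z^2 + y^3*z^2 - 2*x*y^2*z - 3*x^2*y - y*z^2 + x*z - y
trace(b^2 a b a) = trace(b) trace(a b a b) - trace(a b a)  (reduce the b square) = y*z^2 - x*z - y
trace(b^2 a b a^2) = trace(a) trace(b^2 a b a) - trace(b^2 a b)  (reduce the a square) = x*y*z^2 - x^2*z - y^2*z + z
reduce: trace(a^3 b^2 a b) = trace(a) trace(b^2 a b a^2) - trace(b^2 a b a)  (reduce the a square) = x^2*y*z^2 - x^3*z - x*y^2*z - y*z^2 + 2*x*z + y
reduce: trace(b^2 a^3 b^2 a b) = trace(b) trace(a^3 b^2 a b^2) - trace(a^3 b^2 a b)  (reduce the b square) = x^2*y^3*z^2 - 2*x^3*y^2*z - x*y^4*z + x^4*y + x^2*y^3 - x^2*y*z^2 - y^3*z^2 + x^3*z + 5*x*y^2*z - 4*x^2*y + y*z^2 - 2*x*z + y
trace(a b a b a b) = trace(a b) trace(a b a b) - trace(a^-1 b^-1)  (split on a) = z^3 - 3*z
trace(b^2 a b a b a) = trace(b) trace(a b a b a b) - trace(a b a b a)  (reduce the b square) = y*z^3 - x*z^2 - 2*y*z + x
trace(b^2 a b a b) = trace(b) trace(b a b a b) - trace(b a b a)  (reduce the b square) = y^2*z^2 - x*y*z - y^2 - z^2 + 2
trace(b^2 a b a b a^2) = trace(a) trace(b^2 a b a b a) - trace(b^2 a b a b)  (reduce the a square) = x*y*z^3 - x^2*z^2 - y^2*z^2 - x*y*z + x^2 + y^2 + z^2 - 2
so trace(a^3 b^2 a b a b) = trace(a) trace(b^2 a b a b a^2) - trace(b^2 a b a b a)  (reduce the a square) = x^2*y*z^3 - x^3*z^2 - x*y^2*z^2 - x^2*y*z - y*z^3 + x^3 + x*y^2 + 2*x*z^2 + 2*y*z - 3*x
reduce: trace(a^3 b^2 a b a) = trace(a) trace(a^2 b^2 a b a) - trace(a^2 b^2 a b)  (reduce the a square) = x^3*y*z^2 - x^4*z - x^2*y^2*z - 2*x*y*z^2 + 3*x^2*z + y^2*z + x*y - z
trace(b^2 a^3 b^2 a b a) = trace(b) trace(a^3 b^2 a b a b) - trace(a^3 b^2 a b a)  (reduce the b square) = x^2*y^2*z^3 - 2*x^3*y*z^2 - x*y^3*z^2 + x^4*z - y^2*z^3 + x^3*y + x*y^3 + 4*x*y*z^2 - 3*x^2*z + y^2*z - 4*x*y + z
trace(b a^-1 b^2 a^3 b^2 a) = trace(b^2 a^3 b^2 a b) trace(a) - trace(b^2 a^3 b^2 a b a)  (eliminate a^-1) = x^3*y^3*z^2 - 2*x^4*y^2*z - x^2*y^4*z - x^2*y^2*z^3 + x^5*y + x^3*y^3 + x^3*y*z^2 + 5*x^2*y^2*z + y^2*z^3 - 5*x^3*y - x*y^3 - 3*x*y*z^2 + x^2*z - y^2*z + 5*x*y - z
reduce: trace(b a^3 b^2 a^-1 b a^-1 b) = trace(b a^-1 b^2 a^3 b^2) trace(a) - trace(b a^-1 b^2 a^3 b^2 a)  (eliminate a^-1) = x^4*y^4*z - x^5*y^3 - x^3*y^5 - 2*x^3*y^3*z^2 + x^4*y^2*z + x^2*y^4*z + x^2*y^2*z^3 + 4*x^3*y^3 + x*y^3*z^2 - 7*x^2*y^2*z - y^2*z^3 + 2*x^3*y + x*y^3 + 2*x*y*z^2 + y^2*z - 6*x*y + z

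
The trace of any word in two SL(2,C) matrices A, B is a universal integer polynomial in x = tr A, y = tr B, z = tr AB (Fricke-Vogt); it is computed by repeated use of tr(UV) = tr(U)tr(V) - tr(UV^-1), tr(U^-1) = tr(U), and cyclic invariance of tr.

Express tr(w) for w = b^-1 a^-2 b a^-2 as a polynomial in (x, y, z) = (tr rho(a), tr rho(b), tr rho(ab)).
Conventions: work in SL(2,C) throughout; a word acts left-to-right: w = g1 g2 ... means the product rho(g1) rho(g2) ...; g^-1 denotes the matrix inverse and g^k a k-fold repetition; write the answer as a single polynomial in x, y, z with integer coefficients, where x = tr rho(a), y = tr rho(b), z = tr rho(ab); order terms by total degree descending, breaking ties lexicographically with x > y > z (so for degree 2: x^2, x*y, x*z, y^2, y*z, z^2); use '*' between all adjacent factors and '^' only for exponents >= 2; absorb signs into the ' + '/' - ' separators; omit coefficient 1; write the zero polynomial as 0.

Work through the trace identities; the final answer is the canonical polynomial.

x^3*y*z - x^2*y^2 - x^2*z^2 + 2

tr(a^-1) = tr(a) = x
tr(b a b) = tr(b) tr(a b) - tr(a)   [square of b] = y*z - x
use: tr(b a b a) = tr(a b) tr(a b) - tr(1)   [split at a repeated a] = z^2 - 2
tr(a^-1 b a b) = tr(b a b) tr(a) - tr(b a b a)   [inverse elimination on a] = x*y*z - x^2 - z^2 + 2
use: tr(b^-1 a^-1 b a) = tr(a^-1 b a) tr(b) - tr(a^-1 b a b)   [inverse elimination on b] = -x*y*z + x^2 + y^2 + z^2 - 2
tr(a^-1 b a^-1 b^-1) = tr(b^-1 a^-1 b) tr(a) - tr(b^-1 a^-1 b a)   [inverse elimination on a] = x*y*z - y^2 - z^2 + 2
tr(b^-1 a^-2 b a^-1) = tr(a^-1 b a^-1 b^-1) tr(a) - tr(a^-1 b a^-1 b^-1 a)   [inverse elimination on a] = x^2*y*z - x*y^2 - x*z^2 + x
use: tr(a^-2) = tr(a^-1) tr(a) - tr(1)   [inverse elimination on a] = x^2 - 2
use: tr(b^-1 a^-2 b a^-2) = tr(b^-1 a^-2 b a^-1) tr(a) - tr(b^-1 a^-2 b)   [inverse elimination on a] = x^3*y*z - x^2*y^2 - x^2*z^2 + 2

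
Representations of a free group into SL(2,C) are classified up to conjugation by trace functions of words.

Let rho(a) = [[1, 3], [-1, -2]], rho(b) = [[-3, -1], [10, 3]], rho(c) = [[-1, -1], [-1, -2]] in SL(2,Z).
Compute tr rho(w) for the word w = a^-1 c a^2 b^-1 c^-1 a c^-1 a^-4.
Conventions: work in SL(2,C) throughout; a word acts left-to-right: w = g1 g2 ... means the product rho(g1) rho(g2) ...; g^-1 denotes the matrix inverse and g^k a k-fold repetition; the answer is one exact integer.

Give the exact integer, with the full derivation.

232

rho(a^-1) = [[-2, -3], [1, 1]]
... * rho(c) = [[-1, -1], [-1, -2]]  ->  [[5, 8], [-2, -3]]
... * rho(a) = [[1, 3], [-1, -2]]  ->  [[-3, -1], [1, 0]]
... * rho(a) = [[1, 3], [-1, -2]]  ->  [[-2, -7], [1, 3]]
... * rho(b^-1) = [[3, 1], [-10, -3]]  ->  [[64, 19], [-27, -8]]
... * rho(c^-1) = [[-2, 1], [1, -1]]  ->  [[-109, 45], [46, -19]]
... * rho(a) = [[1, 3], [-1, -2]]  ->  [[-154, -417], [65, 176]]
... * rho(c^-1) = [[-2, 1], [1, -1]]  ->  [[-109, 263], [46, -111]]
... * rho(a^-1) = [[-2, -3], [1, 1]]  ->  [[481, 590], [-203, -249]]
... * rho(a^-1) = [[-2, -3], [1, 1]]  ->  [[-372, -853], [157, 360]]
... * rho(a^-1) = [[-2, -3], [1, 1]]  ->  [[-109, 263], [46, -111]]
... * rho(a^-1) = [[-2, -3], [1, 1]]  ->  [[481, 590], [-203, -249]]
tr = 481 + -249 = 232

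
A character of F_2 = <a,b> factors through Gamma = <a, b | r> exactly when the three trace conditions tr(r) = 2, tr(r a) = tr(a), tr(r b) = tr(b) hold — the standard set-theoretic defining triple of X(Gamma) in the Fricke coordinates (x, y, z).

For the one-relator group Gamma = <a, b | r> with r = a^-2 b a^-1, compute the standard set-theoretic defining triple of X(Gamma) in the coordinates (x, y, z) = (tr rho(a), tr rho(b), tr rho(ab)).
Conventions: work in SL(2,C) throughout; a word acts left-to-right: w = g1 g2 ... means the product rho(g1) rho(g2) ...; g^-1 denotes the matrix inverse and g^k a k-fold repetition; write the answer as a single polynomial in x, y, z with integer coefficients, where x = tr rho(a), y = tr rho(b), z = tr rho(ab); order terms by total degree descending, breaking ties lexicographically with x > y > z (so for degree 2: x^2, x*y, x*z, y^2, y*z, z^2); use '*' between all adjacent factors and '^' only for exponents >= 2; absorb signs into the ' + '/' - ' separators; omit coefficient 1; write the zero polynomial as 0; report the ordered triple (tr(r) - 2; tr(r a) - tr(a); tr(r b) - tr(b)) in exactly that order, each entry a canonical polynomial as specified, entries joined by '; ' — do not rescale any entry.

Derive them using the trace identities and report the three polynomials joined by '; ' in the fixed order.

reduce: trace(b a^-1) = trace(b) * trace(a) - trace(b a) = x*y - z
trace(a^-2 b) = trace(b a^-1) * trace(a) - trace(b) = x^2*y - x*z - y
trace(a^-2 b a^-1) = trace(a^-2 b) * trace(a) - trace(a^-2 b a) = x^3*y - x^2*z - 2*x*y + z
trace(b^2) = trace(b) * trace(b) - trace(1) = y^2 - 2
reduce: trace(b^2 a) = trace(b) * trace(a b) - trace(a) = y*z - x
so trace(a^-1 b^2) = trace(b^2) * trace(a) - trace(b^2 a) = x*y^2 - y*z - x
trace(b a^-2 b) = trace(a^-1 b^2) * trace(a) - trace(a^-1 b^2 a) = x^2*y^2 - x*y*z - x^2 - y^2 + 2
reduce: trace(b a b a) = trace(b a) * trace(b a) - trace(1)   [split at repeated b] = z^2 - 2
trace(b a b a^-1) = trace(b a b) * trace(a) - trace(b a b a) = x*y*z - x^2 - z^2 + 2
reduce: trace(b a^-2 b a) = trace(b a b a^-1) * trace(a) - trace(b a b) = x^2*y*z - x^3 - x*z^2 - y*z + 3*x
so trace(a^-2 b a^-1 b) = trace(b a^-2 b) * trace(a) - trace(b a^-2 b a) = x^3*y^2 - 2*x^2*y*z - x*y^2 + x*z^2 + y*z - x
assemble the triple (trace(r) - 2; trace(r a) - x; trace(r b) - y)

x^3*y - x^2*z - 2*x*y + z - 2; x^2*y - x*z - x - y; x^3*y^2 - 2*x^2*y*z - x*y^2 + x*z^2 + y*z - x - y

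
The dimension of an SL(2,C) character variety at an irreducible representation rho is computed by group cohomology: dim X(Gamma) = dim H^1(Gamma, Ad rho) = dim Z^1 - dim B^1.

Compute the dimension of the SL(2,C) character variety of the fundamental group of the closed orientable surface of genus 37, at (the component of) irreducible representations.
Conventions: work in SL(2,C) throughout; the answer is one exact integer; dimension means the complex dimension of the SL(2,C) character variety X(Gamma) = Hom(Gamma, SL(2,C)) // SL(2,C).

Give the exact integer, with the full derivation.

216

The genus-37 surface group: 2g = 74 generators, one relator prod [a_i, b_i].
A cocycle assigns one sl_2 vector per generator subject to the relator condition d_2(z) = 0: dim of the unconstrained space is 3*2g = 222.
d_2 is surjective at irreducible rho (its cokernel H^2 is dual to H^0 = 0), so dim Z^1 = 222 - 3 = 219.
dim B^1 = 3 (coboundaries, injective at irreducible rho).
dim X = dim H^1 = 219 - 3 = 216.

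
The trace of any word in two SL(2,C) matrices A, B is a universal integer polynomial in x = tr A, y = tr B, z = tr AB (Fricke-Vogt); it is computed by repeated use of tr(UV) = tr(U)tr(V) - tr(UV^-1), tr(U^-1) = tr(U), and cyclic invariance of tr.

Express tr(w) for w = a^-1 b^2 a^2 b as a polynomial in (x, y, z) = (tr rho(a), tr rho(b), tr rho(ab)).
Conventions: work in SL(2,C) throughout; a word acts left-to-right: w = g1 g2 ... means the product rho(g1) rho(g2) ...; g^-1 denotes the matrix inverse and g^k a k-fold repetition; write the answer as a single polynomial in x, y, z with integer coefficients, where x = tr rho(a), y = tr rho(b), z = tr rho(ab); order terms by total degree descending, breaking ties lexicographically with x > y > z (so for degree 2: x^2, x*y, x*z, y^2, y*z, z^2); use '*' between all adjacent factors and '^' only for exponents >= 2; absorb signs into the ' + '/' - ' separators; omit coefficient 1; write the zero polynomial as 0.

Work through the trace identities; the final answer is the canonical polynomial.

x^2*y^2*z - x^3*y - x*y^3 - x*y*z^2 + y^2*z + 3*x*y - z

tr(a^2 b) = tr(a)*tr(b a) - tr(b) = x*z - y
use: tr(a^2) = tr(a)*tr(a) - tr(1) = x^2 - 2
tr(b a^2 b) = tr(b)*tr(a^2 b) - tr(a^2) = x*y*z - x^2 - y^2 + 2
tr(b^2 a^2 b) = tr(b)*tr(b a^2 b) - tr(b a^2) = x*y^2*z - x^2*y - y^3 - x*z + 3*y
use: tr(a b a b) = tr(a b)*tr(a b) - tr(1) = z^2 - 2
tr(b a b^2 a) = tr(b)*tr(a b a b) - tr(a b a) = y*z^2 - x*z - y
tr(b a b) = tr(b)*tr(a b) - tr(a) = y*z - x
apply: tr(b a b^2) = tr(b)*tr(b a b) - tr(b a) = y^2*z - x*y - z
tr(b^2 a^2 b a) = tr(a)*tr(b a b^2 a) - tr(b a b^2) = x*y*z^2 - x^2*z - y^2*z + z
use: tr(a^-1 b^2 a^2 b) = tr(b^2 a^2 b)*tr(a) - tr(b^2 a^2 b a) = x^2*y^2*z - x^3*y - x*y^3 - x*y*z^2 + y^2*z + 3*x*y - z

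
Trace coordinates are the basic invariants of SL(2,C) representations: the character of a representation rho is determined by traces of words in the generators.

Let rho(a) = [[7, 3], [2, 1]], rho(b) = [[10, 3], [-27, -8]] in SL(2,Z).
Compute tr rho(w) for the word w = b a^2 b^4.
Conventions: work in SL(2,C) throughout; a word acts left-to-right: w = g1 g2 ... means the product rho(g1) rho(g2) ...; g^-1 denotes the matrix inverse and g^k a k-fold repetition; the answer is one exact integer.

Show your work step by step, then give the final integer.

rho(b) = [[10, 3], [-27, -8]]
... * rho(a) = [[7, 3], [2, 1]]  ->  [[76, 33], [-205, -89]]
... * rho(a) = [[7, 3], [2, 1]]  ->  [[598, 261], [-1613, -704]]
... * rho(b) = [[10, 3], [-27, -8]]  ->  [[-1067, -294], [2878, 793]]
... * rho(b) = [[10, 3], [-27, -8]]  ->  [[-2732, -849], [7369, 2290]]
... * rho(b) = [[10, 3], [-27, -8]]  ->  [[-4397, -1404], [11860, 3787]]
... * rho(b) = [[10, 3], [-27, -8]]  ->  [[-6062, -1959], [16351, 5284]]
tr = -6062 + 5284 = -778

-778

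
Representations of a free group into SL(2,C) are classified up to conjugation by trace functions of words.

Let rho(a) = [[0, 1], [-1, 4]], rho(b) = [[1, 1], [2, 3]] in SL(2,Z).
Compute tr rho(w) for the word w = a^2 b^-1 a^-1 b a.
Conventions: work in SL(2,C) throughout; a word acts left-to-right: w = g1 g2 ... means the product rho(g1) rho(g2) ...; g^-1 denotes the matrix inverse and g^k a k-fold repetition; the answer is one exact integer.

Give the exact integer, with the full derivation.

-151

rho(a) = [[0, 1], [-1, 4]]
... * rho(a) = [[0, 1], [-1, 4]]  ->  [[-1, 4], [-4, 15]]
... * rho(b^-1) = [[3, -1], [-2, 1]]  ->  [[-11, 5], [-42, 19]]
... * rho(a^-1) = [[4, -1], [1, 0]]  ->  [[-39, 11], [-149, 42]]
... * rho(b) = [[1, 1], [2, 3]]  ->  [[-17, -6], [-65, -23]]
... * rho(a) = [[0, 1], [-1, 4]]  ->  [[6, -41], [23, -157]]
tr = 6 + -157 = -151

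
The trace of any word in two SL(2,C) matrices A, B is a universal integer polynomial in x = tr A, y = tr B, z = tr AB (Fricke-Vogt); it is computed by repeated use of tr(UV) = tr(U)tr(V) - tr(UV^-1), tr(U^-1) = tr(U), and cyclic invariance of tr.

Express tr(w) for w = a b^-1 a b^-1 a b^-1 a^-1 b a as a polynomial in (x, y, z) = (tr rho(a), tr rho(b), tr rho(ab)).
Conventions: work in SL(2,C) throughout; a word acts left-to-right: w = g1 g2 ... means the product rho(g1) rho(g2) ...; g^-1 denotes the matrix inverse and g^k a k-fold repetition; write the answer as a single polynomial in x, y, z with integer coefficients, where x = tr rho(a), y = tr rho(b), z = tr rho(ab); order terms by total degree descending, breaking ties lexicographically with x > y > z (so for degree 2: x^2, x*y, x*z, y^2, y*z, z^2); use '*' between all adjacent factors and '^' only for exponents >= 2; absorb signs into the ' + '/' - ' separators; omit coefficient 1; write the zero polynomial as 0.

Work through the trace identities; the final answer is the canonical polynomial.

-x^4*y^3*z + x^5*y^2 + x^3*y^4 + 3*x^3*y^2*z^2 - 2*x^4*y*z - 2*x^2*y^3*z - 3*x^2*y*z^3 - 3*x^3*y^2 + x^3*z^2 + x*y^2*z^2 + x*z^4 + 7*x^2*y*z - x^3 - 2*x*y^2 - 4*x*z^2 + y*z + 3*x

trace(a^2) = trace(a) * trace(a) - trace(1)   [square of a] = x^2 - 2
trace(a^3) = trace(a) * trace(a^2) - trace(a)   [square of a] = x^3 - 3*x
trace(a^4) = trace(a) * trace(a^3) - trace(a^2)   [square of a] = x^4 - 4*x^2 + 2
trace(b a^2) = trace(a) * trace(b a) - trace(b)   [square of a] = x*z - y
trace(b a^3) = trace(a) * trace(b a^2) - trace(b a)   [square of a] = x^2*z - x*y - z
trace(a^3 b a) = trace(a) * trace(b a^3) - trace(b a^2)   [square of a] = x^3*z - x^2*y - 2*x*z + y
trace(a b a^4) = trace(a) * trace(a^3 b a) - trace(a^3 b)   [square of a] = x^4*z - x^3*y - 3*x^2*z + 2*x*y + z
trace(b a b a) = trace(a b) * trace(a b) - trace(1)   [split at a repeated a] = z^2 - 2
trace(b a b) = trace(b) * trace(a b) - trace(a)   [square of b] = y*z - x
trace(a b a b a) = trace(a) * trace(b a b a) - trace(b a b)   [square of a] = x*z^2 - y*z - x
trace(a b a b a^2) = trace(a) * trace(a b a b a) - trace(a b a b)   [square of a] = x^2*z^2 - x*y*z - x^2 - z^2 + 2
trace(a b a^4 b) = trace(a) * trace(a b a b a^2) - trace(a b a b a)   [square of a] = x^3*z^2 - x^2*y*z - x^3 - 2*x*z^2 + y*z + 3*x
trace(b a^4 b^-1 a) = trace(a b a^4) * trace(b) - trace(a b a^4 b)   [inverse elimination on b] = x^4*y*z - x^3*y^2 - x^3*z^2 - 2*x^2*y*z + x^3 + 2*x*y^2 + 2*x*z^2 - 3*x
trace(a^2 b^-1 a^-1 b a^2) = trace(b a^4 b^-1) * trace(a) - trace(b a^4 b^-1 a)   [inverse elimination on a] = -x^4*y*z + x^5 + x^3*y^2 + x^3*z^2 + 2*x^2*y*z - 5*x^3 - 2*x*y^2 - 2*x*z^2 + 5*x
trace(b^2) = trace(b) * trace(b) - trace(1)   [square of b] = y^2 - 2
trace(b a^2 b) = trace(a) * trace(b^2 a) - trace(b^2)   [square of a] = x*y*z - x^2 - y^2 + 2
trace(a^2 b a^2 b) = trace(a) * trace(b a^2 b a) - trace(b a^2 b)   [square of a] = x^2*z^2 - 2*x*y*z + y^2 - 2
trace(b a^2 b a^2 b) = trace(b) * trace(a^2 b a^2 b) - trace(a^2 b a^2)   [square of b] = x^2*y*z^2 - x^3*z - 2*x*y^2*z + x^2*y + y^3 + 2*x*z - 3*y
trace(b a b a b a) = trace(b a) * trace(b a b a) - trace(b^-1 a^-1)   [split at a repeated b] = z^3 - 3*z
trace(b a b a b) = trace(b) * trace(a b a b) - trace(a b a)   [square of b] = y*z^2 - x*z - y
trace(b a b a^2 b a) = trace(a) * trace(b a b a b a) - trace(b a b a b)   [square of a] = x*z^3 - y*z^2 - 2*x*z + y
trace(b a b a^2 b) = trace(b) * trace(a b a^2 b) - trace(a b a^2)   [square of b] = x*y*z^2 - x^2*z - y^2*z + z
trace(b a^2 b a^2 b a) = trace(a) * trace(b a b a^2 b a) - trace(b a b a^2 b)   [square of a] = x^2*z^3 - 2*x*y*z^2 - x^2*z + y^2*z + x*y - z
trace(a^-1 b a^2 b a^2 b) = trace(b a^2 b a^2 b) * trace(a) - trace(b a^2 b a^2 b a)   [inverse elimination on a] = x^3*y*z^2 - x^4*z - 2*x^2*y^2*z - x^2*z^3 + x^3*y + x*y^3 + 2*x*y*z^2 + 3*x^2*z - y^2*z - 4*x*y + z
trace(a^2 b^-1 a^-1 b a^2 b) = trace(a^-1 b a^2 b a^2) * trace(b) - trace(a^-1 b a^2 b a^2 b)   [inverse elimination on b] = -x^3*y*z^2 + x^4*z + 2*x^2*y^2*z + x^2*z^3 - x^3*y - x*y^3 - x*y*z^2 - 3*x^2*z + 3*x*y - z
trace(a b^-1 a^-1 b a^2 b^-1 a) = trace(a^2 b^-1 a^-1 b a^2) * trace(b) - trace(a^2 b^-1 a^-1 b a^2 b)   [inverse elimination on b] = -x^4*y^2*z + x^5*y + x^3*y^3 + 2*x^3*y*z^2 - x^4*z - x^2*z^3 - 4*x^3*y - x*y^3 - x*y*z^2 + 3*x^2*z + 2*x*y + z
trace(a b^2 a^2) = trace(a) * trace(b^2 a^2) - trace(b^2 a)   [square of a] = x^2*y*z - x^3 - x*y^2 - y*z + 3*x
trace(b a b^2) = trace(b) * trace(b a b) - trace(b a)   [square of b] = y^2*z - x*y - z
trace(a b^2 a^2 b) = trace(a) * trace(b a b^2 a) - trace(b a b^2)   [square of a] = x*y*z^2 - x^2*z - y^2*z + z
trace(b a^2 b^-1 a b) = trace(a b^2 a^2) * trace(b) - trace(a b^2 a^2 b)   [inverse elimination on b] = x^2*y^2*z - x^3*y - x*y^3 - x*y*z^2 + x^2*z + 3*x*y - z
trace(b a^3 b a b) = trace(a) * trace(b a b^2 a^2) - trace(b a b^2 a)   [square of a] = x^2*y*z^2 - x^3*z - x*y^2*z - y*z^2 + 2*x*z + y
trace(b a^3 b a b a) = trace(a) * trace(a b a b a b a) - trace(a b a b a b)   [square of a] = x^2*z^3 - x*y*z^2 - 2*x^2*z - z^3 + x*y + 3*z
trace(a b a b a^-1 b a^2) = trace(b a^3 b a b) * trace(a) - trace(b a^3 b a b a)   [inverse elimination on a] = x^3*y*z^2 - x^4*z - x^2*y^2*z - x^2*z^3 + 4*x^2*z + z^3 - 3*z
trace(b a^2 b a b a b) = trace(b) * trace(a^2 b a b a b) - trace(a^2 b a b a)   [square of b] = x*y*z^3 - x^2*z^2 - y^2*z^2 - x*y*z + x^2 + y^2 + z^2 - 2
trace(b a b a b a b a) = trace(a b a b) * trace(a b a b) - trace(1)   [split at a repeated a] = z^4 - 4*z^2 + 2
trace(b a b a b a b) = trace(b) * trace(a b a b a b) - trace(a b a b a)   [square of b] = y*z^3 - x*z^2 - 2*y*z + x
trace(b a^2 b a b a b a) = trace(a) * trace(b a b a b a b a) - trace(b a b a b a b)   [square of a] = x*z^4 - y*z^3 - 3*x*z^2 + 2*y*z + x
trace(a b a b a^-1 b a^2 b) = trace(b a^2 b a b a b) * trace(a) - trace(b a^2 b a b a b a)   [inverse elimination on a] = x^2*y*z^3 - x^3*z^2 - x*y^2*z^2 - x*z^4 - x^2*y*z + y*z^3 + x^3 + x*y^2 + 4*x*z^2 - 2*y*z - 3*x
trace(a^-1 b a^2 b^-1 a b a b) = trace(a b a b a^-1 b a^2) * trace(b) - trace(a b a b a^-1 b a^2 b)   [inverse elimination on b] = x^3*y^2*z^2 - x^4*y*z - x^2*y^3*z - 2*x^2*y*z^3 + x^3*z^2 + x*y^2*z^2 + x*z^4 + 5*x^2*y*z - x^3 - x*y^2 - 4*x*z^2 - y*z + 3*x
trace(a b^-1 a^-1 b a^2 b^-1 a b) = trace(a^-1 b a^2 b^-1 a b a) * trace(b) - trace(a^-1 b a^2 b^-1 a b a b)   [inverse elimination on b] = -x^3*y^2*z^2 + x^4*y*z + 2*x^2*y^3*z + 2*x^2*y*z^3 - x^3*y^2 - x^3*z^2 - x*y^4 - 2*x*y^2*z^2 - x*z^4 - 4*x^2*y*z + x^3 + 4*x*y^2 + 4*x*z^2 - 3*x
trace(a b^-1 a b^-1 a b^-1 a^-1 b a) = trace(a b^-1 a^-1 b a^2 b^-1 a) * trace(b) - trace(a b^-1 a^-1 b a^2 b^-1 a b)   [inverse elimination on b] = -x^4*y^3*z + x^5*y^2 + x^3*y^4 + 3*x^3*y^2*z^2 - 2*x^4*y*z - 2*x^2*y^3*z - 3*x^2*y*z^3 - 3*x^3*y^2 + x^3*z^2 + x*y^2*z^2 + x*z^4 + 7*x^2*y*z - x^3 - 2*x*y^2 - 4*x*z^2 + y*z + 3*x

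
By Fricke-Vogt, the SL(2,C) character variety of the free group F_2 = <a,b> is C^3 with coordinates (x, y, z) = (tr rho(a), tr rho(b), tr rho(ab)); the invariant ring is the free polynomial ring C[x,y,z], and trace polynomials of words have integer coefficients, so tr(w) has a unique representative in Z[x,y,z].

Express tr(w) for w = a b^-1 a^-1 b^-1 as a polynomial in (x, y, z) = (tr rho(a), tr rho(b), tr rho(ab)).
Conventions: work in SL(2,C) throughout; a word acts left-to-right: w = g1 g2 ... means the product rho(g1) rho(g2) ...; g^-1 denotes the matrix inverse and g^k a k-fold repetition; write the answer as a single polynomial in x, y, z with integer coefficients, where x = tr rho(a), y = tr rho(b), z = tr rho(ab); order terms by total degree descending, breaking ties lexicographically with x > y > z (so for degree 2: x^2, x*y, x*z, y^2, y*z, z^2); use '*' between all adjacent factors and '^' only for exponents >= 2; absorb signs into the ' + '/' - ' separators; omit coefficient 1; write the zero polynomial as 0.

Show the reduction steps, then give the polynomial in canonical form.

tr(b^-1) = tr(b) = y
tr(b a b) = tr(b) tr(a b) - tr(a)   [square of b] = y*z - x
tr(b a b a) = tr(a b) tr(a b) - tr(1)   [split at a repeated a] = z^2 - 2
use: tr(a b a^-1 b) = tr(b a b) tr(a) - tr(b a b a)   [inverse elimination on a] = x*y*z - x^2 - z^2 + 2
use: tr(a^-1 b^-1 a b) = tr(a b a^-1) tr(b) - tr(a b a^-1 b)   [inverse elimination on b] = -x*y*z + x^2 + y^2 + z^2 - 2
tr(a b^-1 a^-1 b^-1) = tr(a^-1 b^-1 a) tr(b) - tr(a^-1 b^-1 a b)   [inverse elimination on b] = x*y*z - x^2 - z^2 + 2

x*y*z - x^2 - z^2 + 2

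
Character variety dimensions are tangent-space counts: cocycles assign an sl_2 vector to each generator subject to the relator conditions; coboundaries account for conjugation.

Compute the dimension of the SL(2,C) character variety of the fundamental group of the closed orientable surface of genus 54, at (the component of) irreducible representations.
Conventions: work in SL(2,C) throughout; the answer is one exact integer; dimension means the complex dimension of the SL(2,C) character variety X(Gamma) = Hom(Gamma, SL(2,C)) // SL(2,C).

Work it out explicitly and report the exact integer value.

318

pi_1 of the closed genus-54 surface has 108 generators bound by the single product-of-commutators relator.
Unconstrained cocycle data is one sl_2 vector per generator (324 dimensions), cut by the relator condition d_2(z) = 0.
d_2 is surjective at irreducible rho (its cokernel H^2 is dual to H^0 = 0), so dim Z^1 = 324 - 3 = 321.
Coboundaries contribute dim B^1 = 3 (injective at irreducible rho).
Hence dim X = 321 - 3 = 318.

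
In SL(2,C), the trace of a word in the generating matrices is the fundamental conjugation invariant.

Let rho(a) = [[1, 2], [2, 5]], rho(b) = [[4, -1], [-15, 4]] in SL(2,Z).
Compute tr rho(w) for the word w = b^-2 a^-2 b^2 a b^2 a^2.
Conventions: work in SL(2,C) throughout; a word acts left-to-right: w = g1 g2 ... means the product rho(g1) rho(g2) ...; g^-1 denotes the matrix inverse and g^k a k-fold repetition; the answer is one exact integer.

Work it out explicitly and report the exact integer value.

-87736390

rho(b^-1) = [[4, 1], [15, 4]]
... * rho(b^-1) = [[4, 1], [15, 4]]  ->  [[31, 8], [120, 31]]
... * rho(a^-1) = [[5, -2], [-2, 1]]  ->  [[139, -54], [538, -209]]
... * rho(a^-1) = [[5, -2], [-2, 1]]  ->  [[803, -332], [3108, -1285]]
... * rho(b) = [[4, -1], [-15, 4]]  ->  [[8192, -2131], [31707, -8248]]
... * rho(b) = [[4, -1], [-15, 4]]  ->  [[64733, -16716], [250548, -64699]]
... * rho(a) = [[1, 2], [2, 5]]  ->  [[31301, 45886], [121150, 177601]]
... * rho(b) = [[4, -1], [-15, 4]]  ->  [[-563086, 152243], [-2179415, 589254]]
... * rho(b) = [[4, -1], [-15, 4]]  ->  [[-4535989, 1172058], [-17556470, 4536431]]
... * rho(a) = [[1, 2], [2, 5]]  ->  [[-2191873, -3211688], [-8483608, -12430785]]
... * rho(a) = [[1, 2], [2, 5]]  ->  [[-8615249, -20442186], [-33345178, -79121141]]
tr = -8615249 + -79121141 = -87736390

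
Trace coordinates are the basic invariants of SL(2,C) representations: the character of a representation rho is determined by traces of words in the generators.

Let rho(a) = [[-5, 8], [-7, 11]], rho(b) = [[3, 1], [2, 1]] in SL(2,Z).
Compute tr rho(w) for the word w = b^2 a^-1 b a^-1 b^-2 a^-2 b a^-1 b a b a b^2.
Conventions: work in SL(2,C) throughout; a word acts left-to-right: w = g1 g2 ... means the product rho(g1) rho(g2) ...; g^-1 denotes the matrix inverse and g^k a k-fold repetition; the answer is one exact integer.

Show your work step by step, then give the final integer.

rho(b) = [[3, 1], [2, 1]]
... * rho(b) = [[3, 1], [2, 1]]  ->  [[11, 4], [8, 3]]
... * rho(a^-1) = [[11, -8], [7, -5]]  ->  [[149, -108], [109, -79]]
... * rho(b) = [[3, 1], [2, 1]]  ->  [[231, 41], [169, 30]]
... * rho(a^-1) = [[11, -8], [7, -5]]  ->  [[2828, -2053], [2069, -1502]]
... * rho(b^-1) = [[1, -1], [-2, 3]]  ->  [[6934, -8987], [5073, -6575]]
... * rho(b^-1) = [[1, -1], [-2, 3]]  ->  [[24908, -33895], [18223, -24798]]
... * rho(a^-1) = [[11, -8], [7, -5]]  ->  [[36723, -29789], [26867, -21794]]
... * rho(a^-1) = [[11, -8], [7, -5]]  ->  [[195430, -144839], [142979, -105966]]
... * rho(b) = [[3, 1], [2, 1]]  ->  [[296612, 50591], [217005, 37013]]
... * rho(a^-1) = [[11, -8], [7, -5]]  ->  [[3616869, -2625851], [2646146, -1921105]]
... * rho(b) = [[3, 1], [2, 1]]  ->  [[5598905, 991018], [4096228, 725041]]
... * rho(a) = [[-5, 8], [-7, 11]]  ->  [[-34931651, 55692438], [-25556427, 40745275]]
... * rho(b) = [[3, 1], [2, 1]]  ->  [[6589923, 20760787], [4821269, 15188848]]
... * rho(a) = [[-5, 8], [-7, 11]]  ->  [[-178275124, 281088041], [-130428281, 205647480]]
... * rho(b) = [[3, 1], [2, 1]]  ->  [[27350710, 102812917], [20010117, 75219199]]
... * rho(b) = [[3, 1], [2, 1]]  ->  [[287677964, 130163627], [210468749, 95229316]]
tr = 287677964 + 95229316 = 382907280

382907280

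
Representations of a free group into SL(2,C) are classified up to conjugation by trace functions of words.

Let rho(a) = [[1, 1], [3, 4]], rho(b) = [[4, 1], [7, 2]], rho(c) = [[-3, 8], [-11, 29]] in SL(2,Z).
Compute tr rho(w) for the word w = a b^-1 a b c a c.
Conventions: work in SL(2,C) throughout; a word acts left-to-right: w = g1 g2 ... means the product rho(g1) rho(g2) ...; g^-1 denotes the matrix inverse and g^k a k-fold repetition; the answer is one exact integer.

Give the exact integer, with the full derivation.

512059

rho(a) = [[1, 1], [3, 4]]
... * rho(b^-1) = [[2, -1], [-7, 4]]  ->  [[-5, 3], [-22, 13]]
... * rho(a) = [[1, 1], [3, 4]]  ->  [[4, 7], [17, 30]]
... * rho(b) = [[4, 1], [7, 2]]  ->  [[65, 18], [278, 77]]
... * rho(c) = [[-3, 8], [-11, 29]]  ->  [[-393, 1042], [-1681, 4457]]
... * rho(a) = [[1, 1], [3, 4]]  ->  [[2733, 3775], [11690, 16147]]
... * rho(c) = [[-3, 8], [-11, 29]]  ->  [[-49724, 131339], [-212687, 561783]]
tr = -49724 + 561783 = 512059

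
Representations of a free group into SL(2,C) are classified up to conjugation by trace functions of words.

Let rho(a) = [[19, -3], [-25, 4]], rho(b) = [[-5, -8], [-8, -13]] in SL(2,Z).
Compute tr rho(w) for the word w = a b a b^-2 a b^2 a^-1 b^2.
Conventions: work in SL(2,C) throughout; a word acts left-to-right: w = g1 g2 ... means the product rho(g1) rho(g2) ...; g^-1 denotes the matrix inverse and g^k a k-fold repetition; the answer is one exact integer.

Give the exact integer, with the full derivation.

-8501096275387

rho(a) = [[19, -3], [-25, 4]]
... * rho(b) = [[-5, -8], [-8, -13]]  ->  [[-71, -113], [93, 148]]
... * rho(a) = [[19, -3], [-25, 4]]  ->  [[1476, -239], [-1933, 313]]
... * rho(b^-1) = [[-13, 8], [8, -5]]  ->  [[-21100, 13003], [27633, -17029]]
... * rho(b^-1) = [[-13, 8], [8, -5]]  ->  [[378324, -233815], [-495461, 306209]]
... * rho(a) = [[19, -3], [-25, 4]]  ->  [[13033531, -2070232], [-17068984, 2711219]]
... * rho(b) = [[-5, -8], [-8, -13]]  ->  [[-48605799, -77355232], [63655168, 101306025]]
... * rho(b) = [[-5, -8], [-8, -13]]  ->  [[861870851, 1394464408], [-1128724040, -1826219669]]
... * rho(a^-1) = [[4, 3], [25, 19]]  ->  [[38309093604, 29080436305], [-50170387885, -38084345831]]
... * rho(b) = [[-5, -8], [-8, -13]]  ->  [[-424188958460, -684518420797], [555526706073, 896459598883]]
... * rho(b) = [[-5, -8], [-8, -13]]  ->  [[7597092158676, 12292251138041], [-9949310321429, -16098188434063]]
tr = 7597092158676 + -16098188434063 = -8501096275387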